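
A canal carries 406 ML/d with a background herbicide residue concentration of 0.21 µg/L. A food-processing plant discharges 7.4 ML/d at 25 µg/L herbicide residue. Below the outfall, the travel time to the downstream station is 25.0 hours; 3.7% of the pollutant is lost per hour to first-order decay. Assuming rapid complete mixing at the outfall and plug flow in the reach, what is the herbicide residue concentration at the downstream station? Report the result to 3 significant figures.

0.255 µg/L

Mixed concentration C = ΣQC/ΣQ = (406.0·0.2100 + 7.400·25.00) / 413.4 = 270.3/413.4 = 0.6537 µg/L.
3.7%/h lost → k = −ln(1 − 0.037) = 0.03770 h⁻¹.
First-order decay: C = 0.6537·exp(−k·t) = 0.6537·0.3896 = 0.2547 µg/L.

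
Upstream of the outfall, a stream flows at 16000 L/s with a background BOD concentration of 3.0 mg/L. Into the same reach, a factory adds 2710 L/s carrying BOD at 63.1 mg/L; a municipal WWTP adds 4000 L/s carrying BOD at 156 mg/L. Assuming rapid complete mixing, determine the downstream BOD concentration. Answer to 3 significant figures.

37.1 mg/L

Flow-weighted average: C = (16000·3.000 + 2710·63.10 + 4000·156.0) / 22710 = 843000/22710 = 37.12 mg/L.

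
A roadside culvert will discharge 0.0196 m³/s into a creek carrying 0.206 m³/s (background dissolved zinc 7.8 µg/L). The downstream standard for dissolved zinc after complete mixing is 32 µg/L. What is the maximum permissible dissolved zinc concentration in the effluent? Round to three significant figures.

286 µg/L

At the limit, (Qr·Cr + Qe·Cₑ)/(Qr + Qe) = 32:
Cₑ = (0.2256·32 − 0.2060·7.800) / 0.01960 = 286.3 µg/L.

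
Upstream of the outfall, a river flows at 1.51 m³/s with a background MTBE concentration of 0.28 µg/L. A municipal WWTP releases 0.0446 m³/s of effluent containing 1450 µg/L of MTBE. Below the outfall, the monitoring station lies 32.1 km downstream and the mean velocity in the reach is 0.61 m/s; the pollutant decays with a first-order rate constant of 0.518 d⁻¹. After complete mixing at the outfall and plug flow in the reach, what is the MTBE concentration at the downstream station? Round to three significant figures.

30.5 µg/L

After mixing, C = (1.510·0.2800 + 0.04460·1450) / 1.555 = 65.09/1.555 = 41.87 µg/L.
Travel time t = 32.1·1000 / 0.61 = 52620 s = 14.62 h.
Applying C = C₀e^(−kt): 41.87 × 0.7294 = 30.54 µg/L.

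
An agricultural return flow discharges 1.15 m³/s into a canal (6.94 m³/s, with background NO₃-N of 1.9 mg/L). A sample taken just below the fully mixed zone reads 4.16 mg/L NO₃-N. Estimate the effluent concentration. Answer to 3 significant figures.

17.8 mg/L

Mass balance: 6.940·1.900 + 1.150·Cₑ = 8.090·4.160
→ Cₑ = (8.090·4.160 − 6.940·1.900) / 1.150 = 17.80 mg/L.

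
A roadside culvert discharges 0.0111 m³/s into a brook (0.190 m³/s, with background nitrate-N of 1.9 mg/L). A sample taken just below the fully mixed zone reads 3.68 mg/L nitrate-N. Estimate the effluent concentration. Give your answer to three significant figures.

Mass balance: 0.1900·1.900 + 0.01110·Cₑ = 0.2011·3.680
→ Cₑ = (0.2011·3.680 − 0.1900·1.900) / 0.01110 = 34.15 mg/L.

34.1 mg/L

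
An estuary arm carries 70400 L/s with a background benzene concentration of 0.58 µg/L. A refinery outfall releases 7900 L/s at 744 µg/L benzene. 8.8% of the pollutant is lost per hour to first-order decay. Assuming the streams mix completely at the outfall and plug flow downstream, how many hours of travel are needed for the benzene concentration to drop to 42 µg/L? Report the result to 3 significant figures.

6.38 h

Flow-weighted average: C = (70400·0.5800 + 7900·744.0) / 78300 = 5918000/78300 = 75.59 µg/L.
8.8%/h lost → k = −ln(1 − 0.088) = 0.09212 h⁻¹.
75.59·exp(−k·t) = 42 → t = ln(75.59/42)/k = 22960 s = 6.379 h.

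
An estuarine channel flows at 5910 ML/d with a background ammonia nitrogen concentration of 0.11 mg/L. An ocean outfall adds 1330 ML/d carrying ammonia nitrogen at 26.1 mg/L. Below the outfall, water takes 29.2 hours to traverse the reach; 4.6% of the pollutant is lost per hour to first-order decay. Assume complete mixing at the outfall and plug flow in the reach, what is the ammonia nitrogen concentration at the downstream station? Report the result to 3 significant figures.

Flow-weighted average: C = (5910·0.1100 + 1330·26.10) / 7240 = 35360/7240 = 4.884 mg/L.
4.6%/h lost → k = −ln(1 − 0.046) = 0.04709 h⁻¹.
Decay over the reach: 4.884·exp(−kt) = 4.884·0.2528 = 1.235 mg/L.

1.23 mg/L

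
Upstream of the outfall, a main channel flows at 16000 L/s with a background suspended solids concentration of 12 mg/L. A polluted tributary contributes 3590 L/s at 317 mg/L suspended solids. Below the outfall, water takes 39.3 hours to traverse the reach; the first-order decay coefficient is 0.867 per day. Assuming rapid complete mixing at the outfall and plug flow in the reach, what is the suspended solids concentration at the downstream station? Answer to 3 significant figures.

Conservation of mass: C = (16000·12.00 + 3590·317.0) / 19590 = 1330000/19590 = 67.89 mg/L.
Decay over the reach: 67.89·exp(−kt) = 67.89·0.2418 = 16.42 mg/L.

16.4 mg/L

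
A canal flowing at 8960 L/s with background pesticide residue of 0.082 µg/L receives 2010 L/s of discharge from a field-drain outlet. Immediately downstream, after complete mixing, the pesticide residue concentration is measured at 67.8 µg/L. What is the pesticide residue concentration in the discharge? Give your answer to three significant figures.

370 µg/L

Mass balance: 8960·0.08200 + 2010·Cₑ = 10970·67.80
→ Cₑ = (10970·67.80 − 8960·0.08200) / 2010 = 369.7 µg/L.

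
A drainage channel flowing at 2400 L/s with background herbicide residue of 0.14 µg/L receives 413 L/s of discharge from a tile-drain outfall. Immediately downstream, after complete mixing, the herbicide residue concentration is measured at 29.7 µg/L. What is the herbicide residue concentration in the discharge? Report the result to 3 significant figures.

201 µg/L

Mass balance: 2400·0.1400 + 413.0·Cₑ = 2813·29.70
→ Cₑ = (2813·29.70 − 2400·0.1400) / 413.0 = 201.5 µg/L.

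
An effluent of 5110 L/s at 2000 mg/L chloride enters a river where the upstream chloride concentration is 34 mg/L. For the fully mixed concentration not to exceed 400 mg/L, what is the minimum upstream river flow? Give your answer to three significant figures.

22300 L/s

Set C_mix = 400: (Q·34.00 + 5110·2000) / (Q + 5110) = 400
→ Q = 5110·(2000 − 400)/(400 − 34.00) = 22340 L/s.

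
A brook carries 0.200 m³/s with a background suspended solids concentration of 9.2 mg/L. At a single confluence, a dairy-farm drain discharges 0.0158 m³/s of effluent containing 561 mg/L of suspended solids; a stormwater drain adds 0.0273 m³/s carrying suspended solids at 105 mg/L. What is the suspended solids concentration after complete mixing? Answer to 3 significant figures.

55.8 mg/L

Flow-weighted average: C = (0.2000·9.200 + 0.01580·561.0 + 0.02730·105.0) / 0.2431 = 13.57/0.2431 = 55.82 mg/L.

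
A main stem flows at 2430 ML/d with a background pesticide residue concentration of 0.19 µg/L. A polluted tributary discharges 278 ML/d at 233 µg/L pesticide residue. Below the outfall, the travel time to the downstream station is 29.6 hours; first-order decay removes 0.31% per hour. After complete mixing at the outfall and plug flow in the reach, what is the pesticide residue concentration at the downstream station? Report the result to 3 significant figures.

Mixed concentration C = ΣQC/ΣQ = (2430·0.1900 + 278.0·233.0) / 2708 = 65240/2708 = 24.09 µg/L.
0.31%/h lost → k = −ln(1 − 0.0031) = 0.003105 h⁻¹.
First-order decay: C = 24.09·exp(−k·t) = 24.09·0.9122 = 21.97 µg/L.

22.0 µg/L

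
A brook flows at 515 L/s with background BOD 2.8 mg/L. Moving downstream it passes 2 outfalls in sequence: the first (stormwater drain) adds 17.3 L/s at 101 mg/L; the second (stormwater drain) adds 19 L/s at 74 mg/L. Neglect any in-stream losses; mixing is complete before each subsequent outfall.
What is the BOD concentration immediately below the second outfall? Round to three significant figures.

Below outfall 1: Q → 532.3 L/s, C = (515.0·2.800 + 17.30·101.0)/532.3 = 5.992 mg/L.
Below outfall 2: Q → 551.3 L/s, C = (532.3·5.992 + 19.00·74.00)/551.3 = 8.335 mg/L.

8.34 mg/L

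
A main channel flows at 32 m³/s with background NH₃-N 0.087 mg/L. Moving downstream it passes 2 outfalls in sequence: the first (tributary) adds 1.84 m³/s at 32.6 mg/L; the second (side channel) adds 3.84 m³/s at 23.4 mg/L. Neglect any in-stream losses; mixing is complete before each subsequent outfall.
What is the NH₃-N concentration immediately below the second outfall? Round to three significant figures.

4.05 mg/L

Below outfall 1: Q → 33.84 m³/s, C = (32.00·0.08700 + 1.840·32.60)/33.84 = 1.855 mg/L.
Below outfall 2: Q → 37.68 m³/s, C = (33.84·1.855 + 3.840·23.40)/37.68 = 4.051 mg/L.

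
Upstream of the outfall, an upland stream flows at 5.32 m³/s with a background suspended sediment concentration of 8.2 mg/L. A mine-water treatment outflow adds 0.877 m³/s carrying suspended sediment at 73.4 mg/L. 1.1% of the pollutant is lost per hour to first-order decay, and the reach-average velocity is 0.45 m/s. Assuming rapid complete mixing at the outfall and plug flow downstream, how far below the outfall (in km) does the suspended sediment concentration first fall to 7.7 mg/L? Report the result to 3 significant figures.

120 km

Mixed concentration C = ΣQC/ΣQ = (5.320·8.200 + 0.8770·73.40) / 6.197 = 108.0/6.197 = 17.43 mg/L.
1.1%/h lost → k = −ln(1 − 0.011) = 0.01106 h⁻¹.
Set 17.43·exp(−k·t) = 7.7 → t = ln(17.43/7.7)/k = 265800 s = 73.85 h.
Distance = v·t = 0.45·265800 = 119600 m = 119.6 km.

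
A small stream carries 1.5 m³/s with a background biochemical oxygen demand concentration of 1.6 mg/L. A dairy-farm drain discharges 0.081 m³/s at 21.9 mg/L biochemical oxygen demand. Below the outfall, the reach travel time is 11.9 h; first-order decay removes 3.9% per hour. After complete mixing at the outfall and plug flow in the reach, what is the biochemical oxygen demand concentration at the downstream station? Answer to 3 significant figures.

Mass balance: C = (1.500·1.600 + 0.08100·21.90) / 1.581 = 4.174/1.581 = 2.640 mg/L.
3.9%/h lost → k = −ln(1 − 0.039) = 0.03978 h⁻¹.
After decay, C = 2.640 × e^(−kt) = 2.640 × 0.6229 = 1.644 mg/L.

1.64 mg/L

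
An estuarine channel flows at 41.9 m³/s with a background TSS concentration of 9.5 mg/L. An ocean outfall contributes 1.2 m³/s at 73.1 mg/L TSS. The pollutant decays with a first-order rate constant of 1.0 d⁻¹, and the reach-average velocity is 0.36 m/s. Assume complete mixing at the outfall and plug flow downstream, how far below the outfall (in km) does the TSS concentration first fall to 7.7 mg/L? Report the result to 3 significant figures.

11.9 km

Flow-weighted average: C = (41.90·9.500 + 1.200·73.10) / 43.10 = 485.8/43.10 = 11.27 mg/L.
Set 11.27·exp(−k·t) = 7.7 → t = ln(11.27/7.7)/k = 32920 s = 9.144 h.
Distance = v·t = 0.36·32920 = 11850 m = 11.85 km.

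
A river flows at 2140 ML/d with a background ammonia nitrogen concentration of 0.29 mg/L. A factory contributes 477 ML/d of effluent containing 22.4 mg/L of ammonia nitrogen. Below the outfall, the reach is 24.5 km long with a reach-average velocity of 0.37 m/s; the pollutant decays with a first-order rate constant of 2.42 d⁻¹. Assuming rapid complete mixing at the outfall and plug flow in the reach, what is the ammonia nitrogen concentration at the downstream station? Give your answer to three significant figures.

Flow-weighted average: C = (2140·0.2900 + 477.0·22.40) / 2617 = 11310/2617 = 4.320 mg/L.
Travel time t = 24.5·1000 / 0.37 = 66220 s = 18.39 h.
First-order decay: C = 4.320·exp(−k·t) = 4.320·0.1565 = 0.6761 mg/L.

0.676 mg/L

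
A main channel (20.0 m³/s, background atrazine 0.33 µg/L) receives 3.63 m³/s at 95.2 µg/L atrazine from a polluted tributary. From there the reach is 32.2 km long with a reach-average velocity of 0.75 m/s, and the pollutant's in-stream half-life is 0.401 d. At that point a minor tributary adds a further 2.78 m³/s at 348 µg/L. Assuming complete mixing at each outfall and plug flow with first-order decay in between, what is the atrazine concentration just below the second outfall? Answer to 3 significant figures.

42.3 µg/L

After mixing, C = (20.00·0.3300 + 3.630·95.20) / 23.63 = 352.2/23.63 = 14.90 µg/L; combined flow 23.63 m³/s.
Travel time t = 32.2·1000 / 0.75 = 42930 s = 11.93 h.
Half-life 0.401 d → k = ln 2 / 0.401 = 1.729 d⁻¹.
Applying C = C₀e^(−kt): 14.90 × 0.4236 = 6.313 µg/L.
At the second outfall, C = (23.63·6.313 + 2.780·348.0) / (23.63 + 2.780) = 42.28 µg/L.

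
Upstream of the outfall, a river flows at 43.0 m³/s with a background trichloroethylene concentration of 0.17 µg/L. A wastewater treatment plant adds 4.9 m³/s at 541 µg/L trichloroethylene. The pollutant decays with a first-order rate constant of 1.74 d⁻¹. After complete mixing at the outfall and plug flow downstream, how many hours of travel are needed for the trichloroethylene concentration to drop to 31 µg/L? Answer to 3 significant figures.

Flow-weighted average: C = (43.00·0.1700 + 4.900·541.0) / 47.90 = 2658/47.90 = 55.49 µg/L.
55.49·exp(−k·t) = 31 → t = ln(55.49/31)/k = 28910 s = 8.032 h.

8.03 h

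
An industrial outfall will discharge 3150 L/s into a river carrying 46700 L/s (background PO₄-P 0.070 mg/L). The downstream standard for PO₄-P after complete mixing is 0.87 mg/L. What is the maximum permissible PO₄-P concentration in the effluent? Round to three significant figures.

12.7 mg/L

At the limit, (Qr·Cr + Qe·Cₑ)/(Qr + Qe) = 0.87:
Cₑ = (49850·0.87 − 46700·0.07000) / 3150 = 12.73 mg/L.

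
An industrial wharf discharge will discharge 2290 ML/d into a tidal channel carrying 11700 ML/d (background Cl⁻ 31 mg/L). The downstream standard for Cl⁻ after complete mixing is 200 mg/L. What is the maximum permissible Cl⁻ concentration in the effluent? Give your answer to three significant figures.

1060 mg/L

At the limit, (Qr·Cr + Qe·Cₑ)/(Qr + Qe) = 200:
Cₑ = (13990·200 − 11700·31.00) / 2290 = 1063 mg/L.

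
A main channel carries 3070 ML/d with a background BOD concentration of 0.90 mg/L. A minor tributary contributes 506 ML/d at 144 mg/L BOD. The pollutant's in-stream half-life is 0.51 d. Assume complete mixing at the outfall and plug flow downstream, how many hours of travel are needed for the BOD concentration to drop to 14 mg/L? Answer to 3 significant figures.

After mixing, C = (3070·0.9000 + 506.0·144.0) / 3576 = 75630/3576 = 21.15 mg/L.
Half-life 0.51 d → k = ln 2 / 0.51 = 1.359 d⁻¹.
21.15·exp(−k·t) = 14 → t = ln(21.15/14)/k = 26220 s = 7.284 h.

7.28 h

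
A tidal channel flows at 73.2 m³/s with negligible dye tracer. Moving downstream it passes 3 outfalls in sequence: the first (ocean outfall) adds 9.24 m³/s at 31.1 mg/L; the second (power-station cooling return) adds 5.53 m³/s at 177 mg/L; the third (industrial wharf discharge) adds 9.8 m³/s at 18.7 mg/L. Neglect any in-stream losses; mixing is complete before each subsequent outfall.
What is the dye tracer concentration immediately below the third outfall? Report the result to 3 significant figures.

Below outfall 1: Q → 82.44 m³/s, C = (73.20·0 + 9.240·31.10)/82.44 = 3.486 mg/L.
Below outfall 2: Q → 87.97 m³/s, C = (82.44·3.486 + 5.530·177.0)/87.97 = 14.39 mg/L.
Below outfall 3: Q → 97.77 m³/s, C = (87.97·14.39 + 9.800·18.70)/97.77 = 14.82 mg/L.

14.8 mg/L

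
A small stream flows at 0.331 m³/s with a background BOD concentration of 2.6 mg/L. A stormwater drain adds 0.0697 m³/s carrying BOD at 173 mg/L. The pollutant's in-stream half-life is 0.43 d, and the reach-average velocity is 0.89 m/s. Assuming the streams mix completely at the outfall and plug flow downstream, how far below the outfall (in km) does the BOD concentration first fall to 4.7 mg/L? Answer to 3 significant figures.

91.9 km

Mass balance: C = (0.3310·2.600 + 0.06970·173.0) / 0.4007 = 12.92/0.4007 = 32.24 mg/L.
Half-life 0.43 d → k = ln 2 / 0.43 = 1.612 d⁻¹.
Set 32.24·exp(−k·t) = 4.7 → t = ln(32.24/4.7)/k = 103200 s = 28.67 h.
Distance = v·t = 0.89·103200 = 91860 m = 91.86 km.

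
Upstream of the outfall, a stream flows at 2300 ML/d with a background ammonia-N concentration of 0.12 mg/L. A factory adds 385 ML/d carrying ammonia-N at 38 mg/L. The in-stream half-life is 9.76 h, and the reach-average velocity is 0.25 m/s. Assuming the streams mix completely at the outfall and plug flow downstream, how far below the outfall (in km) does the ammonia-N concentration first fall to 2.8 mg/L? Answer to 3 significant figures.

8.67 km

Mass balance: C = (2300·0.1200 + 385.0·38.00) / 2685 = 14910/2685 = 5.552 mg/L.
Half-life 9.76 h → k = ln 2 / 9.76 = 0.07102 h⁻¹ = 1.704 d⁻¹.
Set 5.552·exp(−k·t) = 2.8 → t = ln(5.552/2.8)/k = 34700 s = 9.638 h.
Distance = v·t = 0.25·34700 = 8674 m = 8.674 km.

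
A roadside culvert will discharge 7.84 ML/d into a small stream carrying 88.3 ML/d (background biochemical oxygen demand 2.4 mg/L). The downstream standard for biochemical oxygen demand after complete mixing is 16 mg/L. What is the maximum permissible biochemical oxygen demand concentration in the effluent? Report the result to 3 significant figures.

169 mg/L

At the limit, (Qr·Cr + Qe·Cₑ)/(Qr + Qe) = 16:
Cₑ = (96.14·16 − 88.30·2.400) / 7.840 = 169.2 mg/L.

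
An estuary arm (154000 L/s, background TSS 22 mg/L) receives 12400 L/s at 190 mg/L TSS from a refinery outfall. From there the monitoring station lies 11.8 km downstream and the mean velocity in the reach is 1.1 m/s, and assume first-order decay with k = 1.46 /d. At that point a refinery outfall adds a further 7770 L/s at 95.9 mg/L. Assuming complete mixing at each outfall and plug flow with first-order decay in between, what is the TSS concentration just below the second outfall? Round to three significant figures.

Mixed concentration C = ΣQC/ΣQ = (154000·22.00 + 12400·190.0) / 166400 = 5744000/166400 = 34.52 mg/L; combined flow 166400 L/s.
Travel time t = 11.8·1000 / 1.1 = 10730 s = 2.980 h.
After decay, C = 34.52 × e^(−kt) = 34.52 × 0.8342 = 28.80 mg/L.
At the second outfall, C = (166400·28.80 + 7770·95.90) / (166400 + 7770) = 31.79 mg/L.

31.8 mg/L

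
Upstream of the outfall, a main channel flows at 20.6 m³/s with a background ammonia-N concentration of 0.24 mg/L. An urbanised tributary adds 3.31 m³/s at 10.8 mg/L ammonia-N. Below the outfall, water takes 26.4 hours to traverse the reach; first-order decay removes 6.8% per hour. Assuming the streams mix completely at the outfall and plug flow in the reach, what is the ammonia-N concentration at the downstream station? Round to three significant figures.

Mass balance: C = (20.60·0.2400 + 3.310·10.80) / 23.91 = 40.69/23.91 = 1.702 mg/L.
6.8%/h lost → k = −ln(1 − 0.068) = 0.07042 h⁻¹.
First-order decay: C = 1.702·exp(−k·t) = 1.702·0.1558 = 0.2652 mg/L.

0.265 mg/L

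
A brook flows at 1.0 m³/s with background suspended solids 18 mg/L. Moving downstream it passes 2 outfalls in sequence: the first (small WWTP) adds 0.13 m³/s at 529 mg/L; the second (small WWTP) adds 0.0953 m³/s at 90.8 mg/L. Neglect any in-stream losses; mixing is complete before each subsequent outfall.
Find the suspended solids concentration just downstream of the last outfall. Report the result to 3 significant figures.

Outfall 1: combined Q = 1.130 m³/s; C = (1.000·18.00 + 0.1300·529.0)/1.130 = 76.79 mg/L.
Outfall 2: combined Q = 1.225 m³/s; C = (1.130·76.79 + 0.09530·90.80)/1.225 = 77.88 mg/L.

77.9 mg/L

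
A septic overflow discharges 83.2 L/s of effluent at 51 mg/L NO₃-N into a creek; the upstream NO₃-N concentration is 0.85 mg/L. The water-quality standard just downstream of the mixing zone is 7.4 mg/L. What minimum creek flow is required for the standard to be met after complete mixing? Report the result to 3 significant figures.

554 L/s

Set C_mix = 7.4: (Q·0.8500 + 83.20·51.00) / (Q + 83.20) = 7.4
→ Q = 83.20·(51.00 − 7.4)/(7.4 − 0.8500) = 553.8 L/s.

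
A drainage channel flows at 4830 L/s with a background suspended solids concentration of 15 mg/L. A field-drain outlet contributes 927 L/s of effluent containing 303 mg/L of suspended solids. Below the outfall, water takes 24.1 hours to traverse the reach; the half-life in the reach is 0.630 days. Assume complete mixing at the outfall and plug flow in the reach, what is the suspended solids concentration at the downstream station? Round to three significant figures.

Mixed concentration C = ΣQC/ΣQ = (4830·15.00 + 927.0·303.0) / 5757 = 353300/5757 = 61.37 mg/L.
Half-life 0.630 d → k = ln 2 / 0.630 = 1.100 d⁻¹.
Decay over the reach: 61.37·exp(−kt) = 61.37·0.3313 = 20.33 mg/L.

20.3 mg/L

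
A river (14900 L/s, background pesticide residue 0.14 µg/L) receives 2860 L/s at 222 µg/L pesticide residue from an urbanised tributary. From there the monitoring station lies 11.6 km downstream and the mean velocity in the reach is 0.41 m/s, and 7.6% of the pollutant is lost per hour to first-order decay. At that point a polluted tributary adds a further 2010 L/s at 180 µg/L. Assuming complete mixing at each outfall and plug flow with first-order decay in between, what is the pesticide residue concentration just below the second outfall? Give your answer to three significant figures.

35.6 µg/L

Conservation of mass: C = (14900·0.1400 + 2860·222.0) / 17760 = 637000/17760 = 35.87 µg/L; combined flow 17760 L/s.
Travel time t = 11.6·1000 / 0.41 = 28290 s = 7.859 h.
7.6%/h lost → k = −ln(1 − 0.076) = 0.07904 h⁻¹.
Applying C = C₀e^(−kt): 35.87 × 0.5373 = 19.27 µg/L.
At the second outfall, C = (17760·19.27 + 2010·180.0) / (17760 + 2010) = 35.61 µg/L.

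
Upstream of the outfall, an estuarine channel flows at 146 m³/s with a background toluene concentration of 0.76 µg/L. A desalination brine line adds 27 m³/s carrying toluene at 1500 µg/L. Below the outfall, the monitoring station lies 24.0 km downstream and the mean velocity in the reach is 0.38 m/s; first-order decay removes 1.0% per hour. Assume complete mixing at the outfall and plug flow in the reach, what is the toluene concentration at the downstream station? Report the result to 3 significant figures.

After mixing, C = (146.0·0.7600 + 27.00·1500) / 173.0 = 40610/173.0 = 234.7 µg/L.
Travel time t = 24.0·1000 / 0.38 = 63160 s = 17.54 h.
1.0%/h lost → k = −ln(1 − 0.01) = 0.01005 h⁻¹.
First-order decay: C = 234.7·exp(−k·t) = 234.7·0.8383 = 196.8 µg/L.

197 µg/L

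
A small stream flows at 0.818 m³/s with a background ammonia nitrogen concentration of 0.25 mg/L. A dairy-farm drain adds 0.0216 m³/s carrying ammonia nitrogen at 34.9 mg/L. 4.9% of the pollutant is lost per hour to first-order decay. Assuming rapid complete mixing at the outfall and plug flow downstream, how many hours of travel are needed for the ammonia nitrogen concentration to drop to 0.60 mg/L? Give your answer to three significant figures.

Conservation of mass: C = (0.8180·0.2500 + 0.02160·34.90) / 0.8396 = 0.9583/0.8396 = 1.141 mg/L.
4.9%/h lost → k = −ln(1 − 0.049) = 0.05024 h⁻¹.
1.141·exp(−k·t) = 0.60 → t = ln(1.141/0.60)/k = 46080 s = 12.80 h.

12.8 h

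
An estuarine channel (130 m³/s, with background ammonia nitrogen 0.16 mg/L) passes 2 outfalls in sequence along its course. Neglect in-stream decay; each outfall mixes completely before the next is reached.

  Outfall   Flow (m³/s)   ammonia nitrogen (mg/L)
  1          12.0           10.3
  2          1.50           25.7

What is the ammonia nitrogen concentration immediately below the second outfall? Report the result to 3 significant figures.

Below outfall 1: Q → 142.0 m³/s, C = (130.0·0.1600 + 12.00·10.30)/142.0 = 1.017 mg/L.
Below outfall 2: Q → 143.5 m³/s, C = (142.0·1.017 + 1.500·25.70)/143.5 = 1.275 mg/L.

1.27 mg/L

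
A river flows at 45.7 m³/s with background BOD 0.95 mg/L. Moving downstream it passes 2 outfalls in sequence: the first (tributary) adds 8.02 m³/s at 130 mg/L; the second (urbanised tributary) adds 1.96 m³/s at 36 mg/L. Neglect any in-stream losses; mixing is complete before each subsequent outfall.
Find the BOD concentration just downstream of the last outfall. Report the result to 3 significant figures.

20.8 mg/L

Below outfall 1: Q → 53.72 m³/s, C = (45.70·0.9500 + 8.020·130.0)/53.72 = 20.22 mg/L.
Below outfall 2: Q → 55.68 m³/s, C = (53.72·20.22 + 1.960·36.00)/55.68 = 20.77 mg/L.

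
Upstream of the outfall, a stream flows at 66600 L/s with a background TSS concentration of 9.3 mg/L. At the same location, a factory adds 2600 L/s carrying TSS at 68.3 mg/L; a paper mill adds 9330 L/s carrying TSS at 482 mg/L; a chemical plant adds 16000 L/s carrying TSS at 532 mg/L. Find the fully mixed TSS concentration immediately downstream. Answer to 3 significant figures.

146 mg/L

Mixed concentration C = ΣQC/ΣQ = (66600·9.300 + 2600·68.30 + 9330·482.0 + 16000·532.0) / 94530 = 13810000/94530 = 146.0 mg/L.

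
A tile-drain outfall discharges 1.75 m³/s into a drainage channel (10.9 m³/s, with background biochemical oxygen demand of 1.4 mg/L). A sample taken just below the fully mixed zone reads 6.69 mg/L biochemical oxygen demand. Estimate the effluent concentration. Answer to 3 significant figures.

39.6 mg/L

Mass balance: 10.90·1.400 + 1.750·Cₑ = 12.65·6.690
→ Cₑ = (12.65·6.690 − 10.90·1.400) / 1.750 = 39.64 mg/L.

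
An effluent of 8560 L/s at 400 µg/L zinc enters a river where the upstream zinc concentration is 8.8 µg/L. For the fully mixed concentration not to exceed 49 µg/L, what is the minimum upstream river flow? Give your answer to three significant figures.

Set C_mix = 49: (Q·8.800 + 8560·400.0) / (Q + 8560) = 49
→ Q = 8560·(400.0 − 49)/(49 − 8.800) = 74740 L/s.

74700 L/s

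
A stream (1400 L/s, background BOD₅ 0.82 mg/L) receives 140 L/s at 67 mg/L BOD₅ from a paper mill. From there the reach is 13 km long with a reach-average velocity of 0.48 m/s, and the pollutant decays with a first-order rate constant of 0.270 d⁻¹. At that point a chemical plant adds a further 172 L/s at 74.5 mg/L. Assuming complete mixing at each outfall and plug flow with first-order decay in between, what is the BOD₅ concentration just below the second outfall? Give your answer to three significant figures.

13.1 mg/L

Flow-weighted average: C = (1400·0.8200 + 140.0·67.00) / 1540 = 10530/1540 = 6.836 mg/L; combined flow 1540 L/s.
Travel time t = 13·1000 / 0.48 = 27080 s = 7.523 h.
First-order decay: C = 6.836·exp(−k·t) = 6.836·0.9188 = 6.282 mg/L.
At the second outfall, C = (1540·6.282 + 172.0·74.50) / (1540 + 172.0) = 13.14 mg/L.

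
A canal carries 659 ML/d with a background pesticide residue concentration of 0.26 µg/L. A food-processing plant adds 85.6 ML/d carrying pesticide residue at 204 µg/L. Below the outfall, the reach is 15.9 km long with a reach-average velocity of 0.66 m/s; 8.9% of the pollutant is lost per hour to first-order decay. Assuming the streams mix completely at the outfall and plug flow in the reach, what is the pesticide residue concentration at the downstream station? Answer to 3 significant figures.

After mixing, C = (659.0·0.2600 + 85.60·204.0) / 744.6 = 17630/744.6 = 23.68 µg/L.
Travel time t = 15.9·1000 / 0.66 = 24090 s = 6.692 h.
8.9%/h lost → k = −ln(1 − 0.089) = 0.09321 h⁻¹.
Decay over the reach: 23.68·exp(−kt) = 23.68·0.5359 = 12.69 µg/L.

12.7 µg/L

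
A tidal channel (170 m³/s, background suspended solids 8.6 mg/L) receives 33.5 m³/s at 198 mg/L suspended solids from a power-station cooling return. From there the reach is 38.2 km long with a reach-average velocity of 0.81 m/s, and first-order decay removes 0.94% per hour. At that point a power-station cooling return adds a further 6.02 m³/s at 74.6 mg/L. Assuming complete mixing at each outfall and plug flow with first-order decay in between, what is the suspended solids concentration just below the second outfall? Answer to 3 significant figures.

36.3 mg/L

Mixed concentration C = ΣQC/ΣQ = (170.0·8.600 + 33.50·198.0) / 203.5 = 8095/203.5 = 39.78 mg/L; combined flow 203.5 m³/s.
Travel time t = 38.2·1000 / 0.81 = 47160 s = 13.10 h.
0.94%/h lost → k = −ln(1 − 0.0094) = 0.009444 h⁻¹.
First-order decay: C = 39.78·exp(−k·t) = 39.78·0.8836 = 35.15 mg/L.
Second outfall: C = (203.5·35.15 + 6.020·74.60)/209.5 = 36.28 mg/L.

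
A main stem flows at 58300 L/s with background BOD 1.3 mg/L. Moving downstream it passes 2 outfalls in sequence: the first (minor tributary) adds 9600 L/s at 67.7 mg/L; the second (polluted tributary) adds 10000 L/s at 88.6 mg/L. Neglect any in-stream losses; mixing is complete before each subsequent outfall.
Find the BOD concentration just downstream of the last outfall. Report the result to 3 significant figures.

20.7 mg/L

Outfall 1: combined Q = 67900 L/s; C = (58300·1.300 + 9600·67.70)/67900 = 10.69 mg/L.
Outfall 2: combined Q = 77900 L/s; C = (67900·10.69 + 10000·88.60)/77900 = 20.69 mg/L.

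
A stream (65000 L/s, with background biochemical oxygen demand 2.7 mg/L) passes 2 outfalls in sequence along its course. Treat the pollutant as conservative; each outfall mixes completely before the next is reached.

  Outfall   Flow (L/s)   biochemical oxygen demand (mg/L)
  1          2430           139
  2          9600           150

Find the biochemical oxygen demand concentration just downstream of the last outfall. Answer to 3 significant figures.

25.4 mg/L

After outfall 1: Q = 65000 + 2430 = 67430 L/s; C = (65000·2.700 + 2430·139.0)/67430 = 7.612 mg/L.
After outfall 2: Q = 67430 + 9600 = 77030 L/s; C = (67430·7.612 + 9600·150.0)/77030 = 25.36 mg/L.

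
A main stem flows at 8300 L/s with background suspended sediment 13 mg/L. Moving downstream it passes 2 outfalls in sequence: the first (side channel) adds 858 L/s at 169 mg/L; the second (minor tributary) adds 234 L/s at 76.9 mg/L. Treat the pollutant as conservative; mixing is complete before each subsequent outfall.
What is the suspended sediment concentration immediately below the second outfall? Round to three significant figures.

Outfall 1: combined Q = 9158 L/s; C = (8300·13.00 + 858.0·169.0)/9158 = 27.62 mg/L.
Outfall 2: combined Q = 9392 L/s; C = (9158·27.62 + 234.0·76.90)/9392 = 28.84 mg/L.

28.8 mg/L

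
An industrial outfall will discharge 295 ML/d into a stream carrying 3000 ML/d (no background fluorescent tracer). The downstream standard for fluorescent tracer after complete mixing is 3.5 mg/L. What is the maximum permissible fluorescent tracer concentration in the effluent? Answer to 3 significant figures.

39.1 mg/L

At the limit, (Qr·Cr + Qe·Cₑ)/(Qr + Qe) = 3.5:
Cₑ = (3295·3.5 − 3000·0) / 295.0 = 39.09 mg/L.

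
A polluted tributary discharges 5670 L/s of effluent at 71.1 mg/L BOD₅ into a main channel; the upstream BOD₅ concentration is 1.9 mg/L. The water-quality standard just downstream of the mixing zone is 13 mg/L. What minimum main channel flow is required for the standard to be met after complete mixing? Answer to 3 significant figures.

Set C_mix = 13: (Q·1.900 + 5670·71.10) / (Q + 5670) = 13
→ Q = 5670·(71.10 − 13)/(13 − 1.900) = 29680 L/s.

29700 L/s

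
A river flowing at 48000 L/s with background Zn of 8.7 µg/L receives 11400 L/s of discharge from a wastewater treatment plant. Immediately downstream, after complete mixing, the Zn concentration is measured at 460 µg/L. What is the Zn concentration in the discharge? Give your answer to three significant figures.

2360 µg/L

Mass balance: 48000·8.700 + 11400·Cₑ = 59400·460.0
→ Cₑ = (59400·460.0 − 48000·8.700) / 11400 = 2360 µg/L.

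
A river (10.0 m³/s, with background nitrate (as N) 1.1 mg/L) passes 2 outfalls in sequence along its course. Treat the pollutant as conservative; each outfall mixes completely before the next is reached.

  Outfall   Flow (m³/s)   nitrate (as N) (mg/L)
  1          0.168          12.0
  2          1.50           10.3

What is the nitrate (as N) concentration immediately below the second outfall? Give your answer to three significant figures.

2.44 mg/L

Below outfall 1: Q → 10.17 m³/s, C = (10.00·1.100 + 0.1680·12.00)/10.17 = 1.280 mg/L.
Below outfall 2: Q → 11.67 m³/s, C = (10.17·1.280 + 1.500·10.30)/11.67 = 2.440 mg/L.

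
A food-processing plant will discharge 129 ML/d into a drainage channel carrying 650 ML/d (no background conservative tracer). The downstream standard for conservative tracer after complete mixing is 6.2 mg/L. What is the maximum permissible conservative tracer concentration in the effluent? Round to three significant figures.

37.4 mg/L

At the limit, (Qr·Cr + Qe·Cₑ)/(Qr + Qe) = 6.2:
Cₑ = (779.0·6.2 − 650.0·0) / 129.0 = 37.44 mg/L.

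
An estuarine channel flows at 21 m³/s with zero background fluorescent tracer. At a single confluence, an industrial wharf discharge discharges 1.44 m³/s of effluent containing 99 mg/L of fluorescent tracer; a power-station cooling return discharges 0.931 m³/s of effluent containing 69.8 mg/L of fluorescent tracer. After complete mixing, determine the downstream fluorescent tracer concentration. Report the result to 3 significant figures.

Flow-weighted average: C = (21.00·0 + 1.440·99.00 + 0.9310·69.80) / 23.37 = 207.5/23.37 = 8.880 mg/L.

8.88 mg/L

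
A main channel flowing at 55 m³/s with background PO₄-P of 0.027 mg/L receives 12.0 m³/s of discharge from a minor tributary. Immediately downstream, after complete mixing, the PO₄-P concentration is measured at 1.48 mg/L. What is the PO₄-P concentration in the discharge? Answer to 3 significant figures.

Mass balance: 55.00·0.02700 + 12.00·Cₑ = 67.00·1.480
→ Cₑ = (67.00·1.480 − 55.00·0.02700) / 12.00 = 8.140 mg/L.

8.14 mg/L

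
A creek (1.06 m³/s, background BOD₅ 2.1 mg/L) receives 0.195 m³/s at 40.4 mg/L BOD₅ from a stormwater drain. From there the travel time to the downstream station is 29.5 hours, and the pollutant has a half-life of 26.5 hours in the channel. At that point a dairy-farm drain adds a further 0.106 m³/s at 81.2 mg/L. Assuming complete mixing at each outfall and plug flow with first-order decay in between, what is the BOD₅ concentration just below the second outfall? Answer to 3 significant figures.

Flow-weighted average: C = (1.060·2.100 + 0.1950·40.40) / 1.255 = 10.10/1.255 = 8.051 mg/L; combined flow 1.255 m³/s.
Half-life 26.5 h → k = ln 2 / 26.5 = 0.02616 h⁻¹ = 0.6278 d⁻¹.
First-order decay: C = 8.051·exp(−k·t) = 8.051·0.4623 = 3.722 mg/L.
At the second outfall, C = (1.255·3.722 + 0.1060·81.20) / (1.255 + 0.1060) = 9.756 mg/L.

9.76 mg/L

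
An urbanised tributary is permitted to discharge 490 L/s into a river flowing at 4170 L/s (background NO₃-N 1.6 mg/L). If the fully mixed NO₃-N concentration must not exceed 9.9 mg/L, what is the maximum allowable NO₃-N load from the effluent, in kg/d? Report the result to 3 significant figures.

Mass balance at the limit: 4170·1.600 + 490.0·Cₑ = 4660·9.9 → Cₑ = 80.53 mg/L.
490.0 L/s = 0.4900 m³/s. Load = 0.4900 m³/s × 80.53 g/m³ × 86 400 s/d = 3410 kg/d.

3410 kg/d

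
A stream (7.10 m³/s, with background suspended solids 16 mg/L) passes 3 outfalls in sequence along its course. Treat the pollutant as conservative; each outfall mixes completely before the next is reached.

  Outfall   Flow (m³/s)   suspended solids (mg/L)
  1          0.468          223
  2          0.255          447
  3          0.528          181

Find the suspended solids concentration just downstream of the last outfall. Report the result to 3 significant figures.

51.2 mg/L

After outfall 1: Q = 7.100 + 0.4680 = 7.568 m³/s; C = (7.100·16.00 + 0.4680·223.0)/7.568 = 28.80 mg/L.
After outfall 2: Q = 7.568 + 0.2550 = 7.823 m³/s; C = (7.568·28.80 + 0.2550·447.0)/7.823 = 42.43 mg/L.
After outfall 3: Q = 7.823 + 0.5280 = 8.351 m³/s; C = (7.823·42.43 + 0.5280·181.0)/8.351 = 51.19 mg/L.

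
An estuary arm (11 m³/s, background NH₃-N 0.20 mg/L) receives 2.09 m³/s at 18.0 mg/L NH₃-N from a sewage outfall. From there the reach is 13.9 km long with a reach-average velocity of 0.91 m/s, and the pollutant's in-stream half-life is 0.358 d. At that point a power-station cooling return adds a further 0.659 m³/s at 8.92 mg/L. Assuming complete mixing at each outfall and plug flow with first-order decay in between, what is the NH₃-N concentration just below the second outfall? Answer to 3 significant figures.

2.48 mg/L

After mixing, C = (11.00·0.2000 + 2.090·18.00) / 13.09 = 39.82/13.09 = 3.042 mg/L; combined flow 13.09 m³/s.
Travel time t = 13.9·1000 / 0.91 = 15270 s = 4.243 h.
Half-life 0.358 d → k = ln 2 / 0.358 = 1.936 d⁻¹.
After decay, C = 3.042 × e^(−kt) = 3.042 × 0.7101 = 2.160 mg/L.
At the second outfall, C = (13.09·2.160 + 0.6590·8.920) / (13.09 + 0.6590) = 2.484 mg/L.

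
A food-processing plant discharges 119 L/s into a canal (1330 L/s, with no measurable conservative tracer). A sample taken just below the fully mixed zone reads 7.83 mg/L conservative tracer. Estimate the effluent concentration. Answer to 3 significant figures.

95.3 mg/L

Mass balance: 1330·0 + 119.0·Cₑ = 1449·7.830
→ Cₑ = (1449·7.830 − 1330·0) / 119.0 = 95.34 mg/L.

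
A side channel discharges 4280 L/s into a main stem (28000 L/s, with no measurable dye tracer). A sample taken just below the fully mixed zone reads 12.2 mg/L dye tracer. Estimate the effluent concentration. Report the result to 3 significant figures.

92.0 mg/L

Mass balance: 28000·0 + 4280·Cₑ = 32280·12.20
→ Cₑ = (32280·12.20 − 28000·0) / 4280 = 92.01 mg/L.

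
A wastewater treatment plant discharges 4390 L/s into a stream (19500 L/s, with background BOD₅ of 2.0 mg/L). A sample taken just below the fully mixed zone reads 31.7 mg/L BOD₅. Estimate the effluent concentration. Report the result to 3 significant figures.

Mass balance: 19500·2.000 + 4390·Cₑ = 23890·31.70
→ Cₑ = (23890·31.70 − 19500·2.000) / 4390 = 163.6 mg/L.

164 mg/L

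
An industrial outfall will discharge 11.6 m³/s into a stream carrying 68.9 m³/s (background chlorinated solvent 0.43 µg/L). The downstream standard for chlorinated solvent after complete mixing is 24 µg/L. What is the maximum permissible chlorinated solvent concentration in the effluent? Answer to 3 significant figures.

164 µg/L

At the limit, (Qr·Cr + Qe·Cₑ)/(Qr + Qe) = 24:
Cₑ = (80.50·24 − 68.90·0.4300) / 11.60 = 164.0 µg/L.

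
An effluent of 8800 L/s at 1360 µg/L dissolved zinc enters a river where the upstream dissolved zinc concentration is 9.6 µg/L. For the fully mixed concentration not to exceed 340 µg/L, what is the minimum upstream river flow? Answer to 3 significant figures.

27200 L/s

Set C_mix = 340: (Q·9.600 + 8800·1360) / (Q + 8800) = 340
→ Q = 8800·(1360 − 340)/(340 − 9.600) = 27170 L/s.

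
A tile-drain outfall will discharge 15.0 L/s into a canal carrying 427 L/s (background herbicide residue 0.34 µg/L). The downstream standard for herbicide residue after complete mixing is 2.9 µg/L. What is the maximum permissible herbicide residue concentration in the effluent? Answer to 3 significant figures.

75.8 µg/L

At the limit, (Qr·Cr + Qe·Cₑ)/(Qr + Qe) = 2.9:
Cₑ = (442.0·2.9 − 427.0·0.3400) / 15.00 = 75.77 µg/L.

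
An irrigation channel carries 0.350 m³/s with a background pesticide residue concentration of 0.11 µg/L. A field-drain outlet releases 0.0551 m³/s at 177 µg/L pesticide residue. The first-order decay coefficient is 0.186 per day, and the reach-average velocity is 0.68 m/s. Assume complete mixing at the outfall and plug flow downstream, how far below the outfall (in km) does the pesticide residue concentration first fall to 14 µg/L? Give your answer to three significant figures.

Flow-weighted average: C = (0.3500·0.1100 + 0.05510·177.0) / 0.4051 = 9.791/0.4051 = 24.17 µg/L.
Set 24.17·exp(−k·t) = 14 → t = ln(24.17/14)/k = 253600 s = 70.46 h.
Distance = v·t = 0.68·253600 = 172500 m = 172.5 km.

172 km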